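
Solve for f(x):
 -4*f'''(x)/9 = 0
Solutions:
 f(x) = C1 + C2*x + C3*x^2


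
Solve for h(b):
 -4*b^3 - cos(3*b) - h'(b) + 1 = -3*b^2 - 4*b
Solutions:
 h(b) = C1 - b^4 + b^3 + 2*b^2 + b - sin(3*b)/3


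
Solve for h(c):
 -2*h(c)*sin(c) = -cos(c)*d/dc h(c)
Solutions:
 h(c) = C1/cos(c)^2


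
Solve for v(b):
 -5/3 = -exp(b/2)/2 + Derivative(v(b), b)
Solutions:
 v(b) = C1 - 5*b/3 + exp(b/2)


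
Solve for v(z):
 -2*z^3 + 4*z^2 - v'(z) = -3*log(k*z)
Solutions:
 v(z) = C1 - z^4/2 + 4*z^3/3 + 3*z*log(k*z) - 3*z


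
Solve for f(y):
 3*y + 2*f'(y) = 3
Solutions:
 f(y) = C1 - 3*y^2/4 + 3*y/2


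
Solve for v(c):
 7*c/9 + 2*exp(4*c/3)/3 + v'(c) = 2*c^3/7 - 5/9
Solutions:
 v(c) = C1 + c^4/14 - 7*c^2/18 - 5*c/9 - exp(4*c/3)/2


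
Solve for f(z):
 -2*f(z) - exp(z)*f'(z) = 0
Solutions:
 f(z) = C1*exp(2*exp(-z))


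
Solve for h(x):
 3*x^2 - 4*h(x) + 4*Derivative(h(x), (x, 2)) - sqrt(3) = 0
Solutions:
 h(x) = C1*exp(-x) + C2*exp(x) + 3*x^2/4 - sqrt(3)/4 + 3/2


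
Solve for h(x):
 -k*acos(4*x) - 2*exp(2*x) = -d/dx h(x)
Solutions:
 h(x) = C1 + k*(x*acos(4*x) - sqrt(1 - 16*x^2)/4) + exp(2*x)


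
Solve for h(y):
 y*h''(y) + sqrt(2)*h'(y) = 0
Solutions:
 h(y) = C1 + C2*y^(1 - sqrt(2))


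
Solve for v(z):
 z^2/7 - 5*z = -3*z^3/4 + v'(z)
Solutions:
 v(z) = C1 + 3*z^4/16 + z^3/21 - 5*z^2/2


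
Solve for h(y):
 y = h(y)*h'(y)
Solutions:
 h(y) = -sqrt(C1 + y^2)
 h(y) = sqrt(C1 + y^2)


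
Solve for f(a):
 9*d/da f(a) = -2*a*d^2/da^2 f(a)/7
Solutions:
 f(a) = C1 + C2/a^(61/2)


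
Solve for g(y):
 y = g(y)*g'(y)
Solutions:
 g(y) = -sqrt(C1 + y^2)
 g(y) = sqrt(C1 + y^2)


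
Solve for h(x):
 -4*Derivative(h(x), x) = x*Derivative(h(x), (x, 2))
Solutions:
 h(x) = C1 + C2/x^3


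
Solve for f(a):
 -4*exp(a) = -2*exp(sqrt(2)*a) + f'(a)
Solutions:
 f(a) = C1 - 4*exp(a) + sqrt(2)*exp(sqrt(2)*a)


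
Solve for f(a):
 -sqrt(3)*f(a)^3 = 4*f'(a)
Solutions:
 f(a) = -sqrt(2)*sqrt(-1/(C1 - sqrt(3)*a))
 f(a) = sqrt(2)*sqrt(-1/(C1 - sqrt(3)*a))


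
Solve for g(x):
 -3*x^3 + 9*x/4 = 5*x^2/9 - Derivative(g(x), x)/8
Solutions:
 g(x) = C1 + 6*x^4 + 40*x^3/27 - 9*x^2


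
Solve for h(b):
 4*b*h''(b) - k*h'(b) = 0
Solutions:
 h(b) = C1 + b^(re(k)/4 + 1)*(C2*sin(log(b)*Abs(im(k))/4) + C3*cos(log(b)*im(k)/4))


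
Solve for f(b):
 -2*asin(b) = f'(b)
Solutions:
 f(b) = C1 - 2*b*asin(b) - 2*sqrt(1 - b^2)


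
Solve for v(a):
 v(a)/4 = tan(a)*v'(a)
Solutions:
 v(a) = C1*sin(a)^(1/4)


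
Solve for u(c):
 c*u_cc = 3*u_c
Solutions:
 u(c) = C1 + C2*c^4


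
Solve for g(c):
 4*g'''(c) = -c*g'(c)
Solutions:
 g(c) = C1 + Integral(C2*airyai(-2^(1/3)*c/2) + C3*airybi(-2^(1/3)*c/2), c)


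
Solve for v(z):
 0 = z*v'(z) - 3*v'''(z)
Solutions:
 v(z) = C1 + Integral(C2*airyai(3^(2/3)*z/3) + C3*airybi(3^(2/3)*z/3), z)


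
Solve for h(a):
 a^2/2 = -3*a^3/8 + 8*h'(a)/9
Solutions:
 h(a) = C1 + 27*a^4/256 + 3*a^3/16


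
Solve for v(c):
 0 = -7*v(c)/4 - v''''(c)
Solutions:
 v(c) = (C1*sin(7^(1/4)*c/2) + C2*cos(7^(1/4)*c/2))*exp(-7^(1/4)*c/2) + (C3*sin(7^(1/4)*c/2) + C4*cos(7^(1/4)*c/2))*exp(7^(1/4)*c/2)


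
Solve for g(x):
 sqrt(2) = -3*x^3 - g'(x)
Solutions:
 g(x) = C1 - 3*x^4/4 - sqrt(2)*x


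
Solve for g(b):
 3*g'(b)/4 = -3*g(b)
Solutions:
 g(b) = C1*exp(-4*b)


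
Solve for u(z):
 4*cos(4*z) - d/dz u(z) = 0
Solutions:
 u(z) = C1 + sin(4*z)


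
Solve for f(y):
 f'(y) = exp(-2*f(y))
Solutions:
 f(y) = log(-sqrt(C1 + 2*y))
 f(y) = log(C1 + 2*y)/2


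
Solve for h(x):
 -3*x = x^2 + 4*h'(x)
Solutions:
 h(x) = C1 - x^3/12 - 3*x^2/8


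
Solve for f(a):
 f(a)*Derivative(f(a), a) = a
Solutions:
 f(a) = -sqrt(C1 + a^2)
 f(a) = sqrt(C1 + a^2)


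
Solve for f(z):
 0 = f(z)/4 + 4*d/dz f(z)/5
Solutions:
 f(z) = C1*exp(-5*z/16)


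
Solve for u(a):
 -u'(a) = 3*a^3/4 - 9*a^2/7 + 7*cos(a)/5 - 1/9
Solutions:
 u(a) = C1 - 3*a^4/16 + 3*a^3/7 + a/9 - 7*sin(a)/5


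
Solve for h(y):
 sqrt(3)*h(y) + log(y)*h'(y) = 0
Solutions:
 h(y) = C1*exp(-sqrt(3)*li(y))


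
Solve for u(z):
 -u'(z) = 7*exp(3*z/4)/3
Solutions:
 u(z) = C1 - 28*exp(3*z/4)/9


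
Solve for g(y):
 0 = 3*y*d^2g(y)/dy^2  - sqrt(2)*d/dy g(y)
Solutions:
 g(y) = C1 + C2*y^(sqrt(2)/3 + 1)


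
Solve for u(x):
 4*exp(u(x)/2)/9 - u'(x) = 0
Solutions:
 u(x) = 2*log(-1/(C1 + 4*x)) + 2*log(18)


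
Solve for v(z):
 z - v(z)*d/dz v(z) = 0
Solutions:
 v(z) = -sqrt(C1 + z^2)
 v(z) = sqrt(C1 + z^2)


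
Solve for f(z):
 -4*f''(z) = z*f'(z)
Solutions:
 f(z) = C1 + C2*erf(sqrt(2)*z/4)


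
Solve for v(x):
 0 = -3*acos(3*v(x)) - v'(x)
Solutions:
 Integral(1/acos(3*_y), (_y, v(x))) = C1 - 3*x


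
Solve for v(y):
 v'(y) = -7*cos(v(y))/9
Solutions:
 7*y/9 - log(sin(v(y)) - 1)/2 + log(sin(v(y)) + 1)/2 = C1


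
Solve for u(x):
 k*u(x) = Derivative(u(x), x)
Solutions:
 u(x) = C1*exp(k*x)


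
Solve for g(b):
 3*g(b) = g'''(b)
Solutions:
 g(b) = C3*exp(3^(1/3)*b) + (C1*sin(3^(5/6)*b/2) + C2*cos(3^(5/6)*b/2))*exp(-3^(1/3)*b/2)


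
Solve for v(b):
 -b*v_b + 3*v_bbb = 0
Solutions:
 v(b) = C1 + Integral(C2*airyai(3^(2/3)*b/3) + C3*airybi(3^(2/3)*b/3), b)


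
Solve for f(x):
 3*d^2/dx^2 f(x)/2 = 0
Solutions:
 f(x) = C1 + C2*x


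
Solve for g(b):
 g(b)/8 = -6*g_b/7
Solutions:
 g(b) = C1*exp(-7*b/48)


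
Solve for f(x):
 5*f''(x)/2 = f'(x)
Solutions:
 f(x) = C1 + C2*exp(2*x/5)


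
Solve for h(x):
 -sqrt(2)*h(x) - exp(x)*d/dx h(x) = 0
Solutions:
 h(x) = C1*exp(sqrt(2)*exp(-x))


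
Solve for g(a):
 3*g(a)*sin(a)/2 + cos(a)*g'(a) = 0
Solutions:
 g(a) = C1*cos(a)^(3/2)


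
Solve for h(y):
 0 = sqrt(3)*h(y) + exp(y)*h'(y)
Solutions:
 h(y) = C1*exp(sqrt(3)*exp(-y))


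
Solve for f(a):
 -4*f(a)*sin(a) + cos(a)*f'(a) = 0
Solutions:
 f(a) = C1/cos(a)^4


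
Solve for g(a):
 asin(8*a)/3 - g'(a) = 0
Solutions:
 g(a) = C1 + a*asin(8*a)/3 + sqrt(1 - 64*a^2)/24


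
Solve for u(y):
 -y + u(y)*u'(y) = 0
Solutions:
 u(y) = -sqrt(C1 + y^2)
 u(y) = sqrt(C1 + y^2)


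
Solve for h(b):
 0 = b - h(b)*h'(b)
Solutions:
 h(b) = -sqrt(C1 + b^2)
 h(b) = sqrt(C1 + b^2)


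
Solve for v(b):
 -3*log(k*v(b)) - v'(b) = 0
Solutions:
 li(k*v(b))/k = C1 - 3*b


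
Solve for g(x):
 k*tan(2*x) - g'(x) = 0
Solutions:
 g(x) = C1 - k*log(cos(2*x))/2


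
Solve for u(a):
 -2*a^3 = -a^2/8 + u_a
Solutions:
 u(a) = C1 - a^4/2 + a^3/24


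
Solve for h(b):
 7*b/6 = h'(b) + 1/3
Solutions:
 h(b) = C1 + 7*b^2/12 - b/3


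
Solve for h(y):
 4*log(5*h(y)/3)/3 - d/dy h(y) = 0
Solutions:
 3*Integral(1/(-log(_y) - log(5) + log(3)), (_y, h(y)))/4 = C1 - y


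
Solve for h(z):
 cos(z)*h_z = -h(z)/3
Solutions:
 h(z) = C1*(sin(z) - 1)^(1/6)/(sin(z) + 1)^(1/6)


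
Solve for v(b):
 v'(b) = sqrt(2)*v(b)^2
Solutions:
 v(b) = -1/(C1 + sqrt(2)*b)


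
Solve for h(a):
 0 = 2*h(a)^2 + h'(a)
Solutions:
 h(a) = 1/(C1 + 2*a)


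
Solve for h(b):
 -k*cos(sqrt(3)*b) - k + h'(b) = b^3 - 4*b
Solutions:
 h(b) = C1 + b^4/4 - 2*b^2 + b*k + sqrt(3)*k*sin(sqrt(3)*b)/3


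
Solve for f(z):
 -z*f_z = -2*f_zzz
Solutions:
 f(z) = C1 + Integral(C2*airyai(2^(2/3)*z/2) + C3*airybi(2^(2/3)*z/2), z)


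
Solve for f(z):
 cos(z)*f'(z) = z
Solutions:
 f(z) = C1 + Integral(z/cos(z), z)


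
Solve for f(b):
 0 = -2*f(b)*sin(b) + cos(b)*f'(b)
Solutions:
 f(b) = C1/cos(b)^2


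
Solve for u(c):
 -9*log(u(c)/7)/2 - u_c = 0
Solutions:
 -2*Integral(1/(-log(_y) + log(7)), (_y, u(c)))/9 = C1 - c


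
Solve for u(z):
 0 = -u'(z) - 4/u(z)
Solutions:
 u(z) = -sqrt(C1 - 8*z)
 u(z) = sqrt(C1 - 8*z)


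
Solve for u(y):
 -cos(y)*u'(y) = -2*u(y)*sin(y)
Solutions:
 u(y) = C1/cos(y)^2


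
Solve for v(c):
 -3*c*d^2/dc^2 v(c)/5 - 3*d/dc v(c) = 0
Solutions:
 v(c) = C1 + C2/c^4


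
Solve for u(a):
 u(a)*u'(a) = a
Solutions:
 u(a) = -sqrt(C1 + a^2)
 u(a) = sqrt(C1 + a^2)


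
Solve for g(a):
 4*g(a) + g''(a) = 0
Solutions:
 g(a) = C1*sin(2*a) + C2*cos(2*a)


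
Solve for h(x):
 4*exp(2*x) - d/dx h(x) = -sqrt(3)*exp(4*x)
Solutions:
 h(x) = C1 + sqrt(3)*exp(4*x)/4 + 2*exp(2*x)


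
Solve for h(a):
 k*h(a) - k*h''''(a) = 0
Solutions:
 h(a) = C1*exp(-a) + C2*exp(a) + C3*sin(a) + C4*cos(a)


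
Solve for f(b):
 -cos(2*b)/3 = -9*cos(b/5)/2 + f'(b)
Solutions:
 f(b) = C1 + 45*sin(b/5)/2 - sin(2*b)/6


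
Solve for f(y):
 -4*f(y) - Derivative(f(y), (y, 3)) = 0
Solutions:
 f(y) = C3*exp(-2^(2/3)*y) + (C1*sin(2^(2/3)*sqrt(3)*y/2) + C2*cos(2^(2/3)*sqrt(3)*y/2))*exp(2^(2/3)*y/2)


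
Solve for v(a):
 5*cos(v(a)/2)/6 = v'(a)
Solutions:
 -5*a/6 - log(sin(v(a)/2) - 1) + log(sin(v(a)/2) + 1) = C1


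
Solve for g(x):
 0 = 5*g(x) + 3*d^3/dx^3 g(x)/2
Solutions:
 g(x) = C3*exp(-10^(1/3)*3^(2/3)*x/3) + (C1*sin(10^(1/3)*3^(1/6)*x/2) + C2*cos(10^(1/3)*3^(1/6)*x/2))*exp(10^(1/3)*3^(2/3)*x/6)


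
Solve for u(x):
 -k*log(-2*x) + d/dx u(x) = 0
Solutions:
 u(x) = C1 + k*x*log(-x) + k*x*(-1 + log(2))


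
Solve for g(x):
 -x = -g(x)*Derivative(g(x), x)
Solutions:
 g(x) = -sqrt(C1 + x^2)
 g(x) = sqrt(C1 + x^2)


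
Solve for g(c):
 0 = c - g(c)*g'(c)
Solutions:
 g(c) = -sqrt(C1 + c^2)
 g(c) = sqrt(C1 + c^2)


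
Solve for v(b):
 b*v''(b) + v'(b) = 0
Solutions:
 v(b) = C1 + C2*log(b)


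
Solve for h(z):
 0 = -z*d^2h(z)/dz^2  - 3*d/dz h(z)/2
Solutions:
 h(z) = C1 + C2/sqrt(z)


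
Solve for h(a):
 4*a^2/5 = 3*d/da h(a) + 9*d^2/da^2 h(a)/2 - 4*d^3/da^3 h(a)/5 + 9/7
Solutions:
 h(a) = C1 + C2*exp(a*(45 - sqrt(2985))/16) + C3*exp(a*(45 + sqrt(2985))/16) + 4*a^3/45 - 2*a^2/5 + 1439*a/1575


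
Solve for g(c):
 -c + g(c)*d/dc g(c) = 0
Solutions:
 g(c) = -sqrt(C1 + c^2)
 g(c) = sqrt(C1 + c^2)


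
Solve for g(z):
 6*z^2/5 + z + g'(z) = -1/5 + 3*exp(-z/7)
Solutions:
 g(z) = C1 - 2*z^3/5 - z^2/2 - z/5 - 21*exp(-z/7)


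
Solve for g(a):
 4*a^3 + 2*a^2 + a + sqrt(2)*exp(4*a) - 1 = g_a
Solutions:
 g(a) = C1 + a^4 + 2*a^3/3 + a^2/2 - a + sqrt(2)*exp(4*a)/4


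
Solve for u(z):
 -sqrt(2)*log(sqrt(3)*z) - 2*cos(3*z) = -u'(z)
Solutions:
 u(z) = C1 + sqrt(2)*z*(log(z) - 1) + sqrt(2)*z*log(3)/2 + 2*sin(3*z)/3


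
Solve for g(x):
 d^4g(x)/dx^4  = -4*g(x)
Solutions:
 g(x) = (C1*sin(x) + C2*cos(x))*exp(-x) + (C3*sin(x) + C4*cos(x))*exp(x)


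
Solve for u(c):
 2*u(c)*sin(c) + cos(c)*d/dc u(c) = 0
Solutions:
 u(c) = C1*cos(c)^2


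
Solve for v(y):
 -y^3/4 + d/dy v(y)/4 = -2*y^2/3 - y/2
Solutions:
 v(y) = C1 + y^4/4 - 8*y^3/9 - y^2


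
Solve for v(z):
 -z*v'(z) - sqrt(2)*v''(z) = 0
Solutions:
 v(z) = C1 + C2*erf(2^(1/4)*z/2)


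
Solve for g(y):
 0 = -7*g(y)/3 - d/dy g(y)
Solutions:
 g(y) = C1*exp(-7*y/3)


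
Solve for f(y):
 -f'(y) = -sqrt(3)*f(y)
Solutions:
 f(y) = C1*exp(sqrt(3)*y)


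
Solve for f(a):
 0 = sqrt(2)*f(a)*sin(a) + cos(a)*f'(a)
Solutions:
 f(a) = C1*cos(a)^(sqrt(2))


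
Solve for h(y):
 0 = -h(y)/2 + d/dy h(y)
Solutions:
 h(y) = C1*exp(y/2)


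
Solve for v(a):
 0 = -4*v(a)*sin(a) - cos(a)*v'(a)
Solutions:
 v(a) = C1*cos(a)^4


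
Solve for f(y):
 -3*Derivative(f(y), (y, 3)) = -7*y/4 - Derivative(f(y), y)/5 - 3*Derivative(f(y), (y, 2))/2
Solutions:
 f(y) = C1 + C2*exp(y*(15 - sqrt(465))/60) + C3*exp(y*(15 + sqrt(465))/60) - 35*y^2/8 + 525*y/8


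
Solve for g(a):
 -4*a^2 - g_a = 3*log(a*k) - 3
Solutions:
 g(a) = C1 - 4*a^3/3 - 3*a*log(a*k) + 6*a


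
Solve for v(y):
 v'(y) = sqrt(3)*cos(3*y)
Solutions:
 v(y) = C1 + sqrt(3)*sin(3*y)/3


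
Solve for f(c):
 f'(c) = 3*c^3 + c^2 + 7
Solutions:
 f(c) = C1 + 3*c^4/4 + c^3/3 + 7*c


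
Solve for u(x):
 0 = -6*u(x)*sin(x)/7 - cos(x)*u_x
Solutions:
 u(x) = C1*cos(x)^(6/7)


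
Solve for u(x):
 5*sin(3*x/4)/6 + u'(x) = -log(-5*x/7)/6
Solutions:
 u(x) = C1 - x*log(-x)/6 - x*log(5)/6 + x/6 + x*log(7)/6 + 10*cos(3*x/4)/9


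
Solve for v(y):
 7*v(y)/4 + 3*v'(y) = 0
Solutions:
 v(y) = C1*exp(-7*y/12)


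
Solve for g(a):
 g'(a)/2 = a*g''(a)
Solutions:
 g(a) = C1 + C2*a^(3/2)


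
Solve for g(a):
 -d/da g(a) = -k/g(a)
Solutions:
 g(a) = -sqrt(C1 + 2*a*k)
 g(a) = sqrt(C1 + 2*a*k)


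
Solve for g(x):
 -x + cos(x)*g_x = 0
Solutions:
 g(x) = C1 + Integral(x/cos(x), x)


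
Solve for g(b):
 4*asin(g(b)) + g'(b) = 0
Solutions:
 Integral(1/asin(_y), (_y, g(b))) = C1 - 4*b


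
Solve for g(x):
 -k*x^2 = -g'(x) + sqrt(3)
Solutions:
 g(x) = C1 + k*x^3/3 + sqrt(3)*x


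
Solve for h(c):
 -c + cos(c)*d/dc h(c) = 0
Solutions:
 h(c) = C1 + Integral(c/cos(c), c)


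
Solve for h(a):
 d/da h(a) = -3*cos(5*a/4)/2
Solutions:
 h(a) = C1 - 6*sin(5*a/4)/5


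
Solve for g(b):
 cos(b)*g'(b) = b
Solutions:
 g(b) = C1 + Integral(b/cos(b), b)


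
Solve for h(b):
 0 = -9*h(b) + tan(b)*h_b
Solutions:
 h(b) = C1*sin(b)^9


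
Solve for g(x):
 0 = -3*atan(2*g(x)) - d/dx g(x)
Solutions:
 Integral(1/atan(2*_y), (_y, g(x))) = C1 - 3*x


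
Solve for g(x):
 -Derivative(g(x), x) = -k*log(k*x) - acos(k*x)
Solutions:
 g(x) = C1 + k*x*(log(k*x) - 1) + Piecewise((x*acos(k*x) - sqrt(-k^2*x^2 + 1)/k, Ne(k, 0)), (pi*x/2, True))


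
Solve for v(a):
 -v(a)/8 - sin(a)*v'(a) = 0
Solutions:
 v(a) = C1*(cos(a) + 1)^(1/16)/(cos(a) - 1)^(1/16)


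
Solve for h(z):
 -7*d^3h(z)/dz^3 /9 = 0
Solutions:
 h(z) = C1 + C2*z + C3*z^2


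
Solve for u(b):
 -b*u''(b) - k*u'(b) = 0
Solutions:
 u(b) = C1 + b^(1 - re(k))*(C2*sin(log(b)*Abs(im(k))) + C3*cos(log(b)*im(k)))


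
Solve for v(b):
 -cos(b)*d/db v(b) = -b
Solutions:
 v(b) = C1 + Integral(b/cos(b), b)


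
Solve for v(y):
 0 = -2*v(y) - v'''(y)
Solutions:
 v(y) = C3*exp(-2^(1/3)*y) + (C1*sin(2^(1/3)*sqrt(3)*y/2) + C2*cos(2^(1/3)*sqrt(3)*y/2))*exp(2^(1/3)*y/2)


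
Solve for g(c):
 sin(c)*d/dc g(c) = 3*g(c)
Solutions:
 g(c) = C1*(cos(c) - 1)^(3/2)/(cos(c) + 1)^(3/2)


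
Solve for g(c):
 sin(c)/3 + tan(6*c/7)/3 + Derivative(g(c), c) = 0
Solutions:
 g(c) = C1 + 7*log(cos(6*c/7))/18 + cos(c)/3


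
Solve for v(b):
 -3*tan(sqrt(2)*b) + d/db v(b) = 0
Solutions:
 v(b) = C1 - 3*sqrt(2)*log(cos(sqrt(2)*b))/2


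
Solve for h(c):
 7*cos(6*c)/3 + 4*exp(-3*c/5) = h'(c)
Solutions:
 h(c) = C1 + 7*sin(6*c)/18 - 20*exp(-3*c/5)/3


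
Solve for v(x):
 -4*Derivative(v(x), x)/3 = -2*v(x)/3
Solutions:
 v(x) = C1*exp(x/2)


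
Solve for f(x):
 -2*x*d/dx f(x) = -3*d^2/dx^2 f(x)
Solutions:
 f(x) = C1 + C2*erfi(sqrt(3)*x/3)


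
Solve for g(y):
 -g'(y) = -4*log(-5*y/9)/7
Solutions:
 g(y) = C1 + 4*y*log(-y)/7 + 4*y*(-2*log(3) - 1 + log(5))/7


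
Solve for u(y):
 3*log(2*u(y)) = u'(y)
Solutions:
 -Integral(1/(log(_y) + log(2)), (_y, u(y)))/3 = C1 - y


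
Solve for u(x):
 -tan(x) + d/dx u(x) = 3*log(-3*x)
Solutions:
 u(x) = C1 + 3*x*log(-x) - 3*x + 3*x*log(3) - log(cos(x))


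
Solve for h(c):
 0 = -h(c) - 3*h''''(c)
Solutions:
 h(c) = (C1*sin(sqrt(2)*3^(3/4)*c/6) + C2*cos(sqrt(2)*3^(3/4)*c/6))*exp(-sqrt(2)*3^(3/4)*c/6) + (C3*sin(sqrt(2)*3^(3/4)*c/6) + C4*cos(sqrt(2)*3^(3/4)*c/6))*exp(sqrt(2)*3^(3/4)*c/6)


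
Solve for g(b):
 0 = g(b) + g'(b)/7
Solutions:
 g(b) = C1*exp(-7*b)


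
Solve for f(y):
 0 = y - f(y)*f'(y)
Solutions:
 f(y) = -sqrt(C1 + y^2)
 f(y) = sqrt(C1 + y^2)


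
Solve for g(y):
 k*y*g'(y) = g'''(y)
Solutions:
 g(y) = C1 + Integral(C2*airyai(k^(1/3)*y) + C3*airybi(k^(1/3)*y), y)


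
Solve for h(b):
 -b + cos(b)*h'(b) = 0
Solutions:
 h(b) = C1 + Integral(b/cos(b), b)


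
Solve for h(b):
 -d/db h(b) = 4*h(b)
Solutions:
 h(b) = C1*exp(-4*b)


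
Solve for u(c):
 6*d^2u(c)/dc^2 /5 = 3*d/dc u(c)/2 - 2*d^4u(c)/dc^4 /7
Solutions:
 u(c) = C1 + C2*exp(35^(1/3)*c*(-(75 + 11*sqrt(65))^(1/3) + 4*35^(1/3)/(75 + 11*sqrt(65))^(1/3))/20)*sin(sqrt(3)*35^(1/3)*c*(4*35^(1/3)/(75 + 11*sqrt(65))^(1/3) + (75 + 11*sqrt(65))^(1/3))/20) + C3*exp(35^(1/3)*c*(-(75 + 11*sqrt(65))^(1/3) + 4*35^(1/3)/(75 + 11*sqrt(65))^(1/3))/20)*cos(sqrt(3)*35^(1/3)*c*(4*35^(1/3)/(75 + 11*sqrt(65))^(1/3) + (75 + 11*sqrt(65))^(1/3))/20) + C4*exp(-35^(1/3)*c*(-(75 + 11*sqrt(65))^(1/3) + 4*35^(1/3)/(75 + 11*sqrt(65))^(1/3))/10)


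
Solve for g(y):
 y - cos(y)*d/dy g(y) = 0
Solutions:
 g(y) = C1 + Integral(y/cos(y), y)


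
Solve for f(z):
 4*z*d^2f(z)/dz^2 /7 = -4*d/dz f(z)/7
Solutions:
 f(z) = C1 + C2*log(z)


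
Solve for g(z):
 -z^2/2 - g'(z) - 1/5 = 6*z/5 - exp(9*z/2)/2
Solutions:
 g(z) = C1 - z^3/6 - 3*z^2/5 - z/5 + exp(9*z/2)/9


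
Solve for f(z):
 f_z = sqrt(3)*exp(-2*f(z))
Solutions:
 f(z) = log(-sqrt(C1 + 2*sqrt(3)*z))
 f(z) = log(C1 + 2*sqrt(3)*z)/2


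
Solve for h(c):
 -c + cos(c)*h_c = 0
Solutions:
 h(c) = C1 + Integral(c/cos(c), c)


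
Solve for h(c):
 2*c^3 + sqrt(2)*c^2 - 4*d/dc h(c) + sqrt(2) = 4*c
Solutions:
 h(c) = C1 + c^4/8 + sqrt(2)*c^3/12 - c^2/2 + sqrt(2)*c/4


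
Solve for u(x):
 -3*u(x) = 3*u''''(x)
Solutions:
 u(x) = (C1*sin(sqrt(2)*x/2) + C2*cos(sqrt(2)*x/2))*exp(-sqrt(2)*x/2) + (C3*sin(sqrt(2)*x/2) + C4*cos(sqrt(2)*x/2))*exp(sqrt(2)*x/2)


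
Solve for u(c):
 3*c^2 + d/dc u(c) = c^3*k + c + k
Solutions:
 u(c) = C1 + c^4*k/4 - c^3 + c^2/2 + c*k


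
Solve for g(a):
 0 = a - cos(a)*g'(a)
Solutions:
 g(a) = C1 + Integral(a/cos(a), a)


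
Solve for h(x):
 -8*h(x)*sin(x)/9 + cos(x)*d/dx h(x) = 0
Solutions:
 h(x) = C1/cos(x)^(8/9)


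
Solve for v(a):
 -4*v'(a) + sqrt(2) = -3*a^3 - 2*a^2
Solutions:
 v(a) = C1 + 3*a^4/16 + a^3/6 + sqrt(2)*a/4


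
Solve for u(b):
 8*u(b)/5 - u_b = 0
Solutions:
 u(b) = C1*exp(8*b/5)


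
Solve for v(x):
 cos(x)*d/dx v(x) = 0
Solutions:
 v(x) = C1


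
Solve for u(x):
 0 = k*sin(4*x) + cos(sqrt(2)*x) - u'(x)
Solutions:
 u(x) = C1 - k*cos(4*x)/4 + sqrt(2)*sin(sqrt(2)*x)/2


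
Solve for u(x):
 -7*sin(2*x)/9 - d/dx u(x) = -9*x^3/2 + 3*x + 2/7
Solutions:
 u(x) = C1 + 9*x^4/8 - 3*x^2/2 - 2*x/7 + 7*cos(2*x)/18


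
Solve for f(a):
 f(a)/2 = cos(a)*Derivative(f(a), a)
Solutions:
 f(a) = C1*(sin(a) + 1)^(1/4)/(sin(a) - 1)^(1/4)


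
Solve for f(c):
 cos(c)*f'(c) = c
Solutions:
 f(c) = C1 + Integral(c/cos(c), c)


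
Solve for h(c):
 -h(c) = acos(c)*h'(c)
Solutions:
 h(c) = C1*exp(-Integral(1/acos(c), c))


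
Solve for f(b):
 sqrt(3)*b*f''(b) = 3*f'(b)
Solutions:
 f(b) = C1 + C2*b^(1 + sqrt(3))


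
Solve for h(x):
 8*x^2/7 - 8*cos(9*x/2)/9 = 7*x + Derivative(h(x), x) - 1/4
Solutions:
 h(x) = C1 + 8*x^3/21 - 7*x^2/2 + x/4 - 16*sin(9*x/2)/81


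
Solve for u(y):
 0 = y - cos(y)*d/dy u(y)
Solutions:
 u(y) = C1 + Integral(y/cos(y), y)


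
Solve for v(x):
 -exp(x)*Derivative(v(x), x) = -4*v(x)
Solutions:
 v(x) = C1*exp(-4*exp(-x))


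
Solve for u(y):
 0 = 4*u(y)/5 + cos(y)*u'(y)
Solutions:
 u(y) = C1*(sin(y) - 1)^(2/5)/(sin(y) + 1)^(2/5)


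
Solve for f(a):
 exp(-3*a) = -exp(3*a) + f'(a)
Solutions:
 f(a) = C1 + 2*sinh(3*a)/3


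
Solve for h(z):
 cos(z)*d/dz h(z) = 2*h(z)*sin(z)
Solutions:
 h(z) = C1/cos(z)^2


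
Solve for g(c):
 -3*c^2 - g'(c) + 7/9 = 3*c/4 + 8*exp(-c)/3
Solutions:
 g(c) = C1 - c^3 - 3*c^2/8 + 7*c/9 + 8*exp(-c)/3


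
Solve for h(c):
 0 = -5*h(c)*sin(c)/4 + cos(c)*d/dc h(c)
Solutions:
 h(c) = C1/cos(c)^(5/4)


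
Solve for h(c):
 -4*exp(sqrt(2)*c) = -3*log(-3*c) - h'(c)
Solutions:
 h(c) = C1 - 3*c*log(-c) + 3*c*(1 - log(3)) + 2*sqrt(2)*exp(sqrt(2)*c)


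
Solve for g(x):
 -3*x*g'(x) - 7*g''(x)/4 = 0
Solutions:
 g(x) = C1 + C2*erf(sqrt(42)*x/7)


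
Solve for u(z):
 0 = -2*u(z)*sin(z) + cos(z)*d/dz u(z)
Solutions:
 u(z) = C1/cos(z)^2


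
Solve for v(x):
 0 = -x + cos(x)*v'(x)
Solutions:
 v(x) = C1 + Integral(x/cos(x), x)


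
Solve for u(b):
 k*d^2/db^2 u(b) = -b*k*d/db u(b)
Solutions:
 u(b) = C1 + C2*erf(sqrt(2)*b/2)


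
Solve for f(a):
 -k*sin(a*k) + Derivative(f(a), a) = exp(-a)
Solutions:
 f(a) = C1 - cos(a*k) - exp(-a)


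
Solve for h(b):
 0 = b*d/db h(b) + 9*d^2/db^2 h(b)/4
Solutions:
 h(b) = C1 + C2*erf(sqrt(2)*b/3)


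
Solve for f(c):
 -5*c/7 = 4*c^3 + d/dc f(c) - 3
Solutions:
 f(c) = C1 - c^4 - 5*c^2/14 + 3*c


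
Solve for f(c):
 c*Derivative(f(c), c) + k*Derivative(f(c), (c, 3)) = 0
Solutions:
 f(c) = C1 + Integral(C2*airyai(c*(-1/k)^(1/3)) + C3*airybi(c*(-1/k)^(1/3)), c)


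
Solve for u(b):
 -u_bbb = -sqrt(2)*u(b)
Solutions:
 u(b) = C3*exp(2^(1/6)*b) + (C1*sin(2^(1/6)*sqrt(3)*b/2) + C2*cos(2^(1/6)*sqrt(3)*b/2))*exp(-2^(1/6)*b/2)


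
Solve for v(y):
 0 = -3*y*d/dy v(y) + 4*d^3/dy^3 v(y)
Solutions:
 v(y) = C1 + Integral(C2*airyai(6^(1/3)*y/2) + C3*airybi(6^(1/3)*y/2), y)


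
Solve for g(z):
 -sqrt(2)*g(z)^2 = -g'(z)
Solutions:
 g(z) = -1/(C1 + sqrt(2)*z)


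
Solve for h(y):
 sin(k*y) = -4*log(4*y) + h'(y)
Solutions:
 h(y) = C1 + 4*y*log(y) - 4*y + 8*y*log(2) + Piecewise((-cos(k*y)/k, Ne(k, 0)), (0, True))


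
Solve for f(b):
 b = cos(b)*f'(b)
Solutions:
 f(b) = C1 + Integral(b/cos(b), b)


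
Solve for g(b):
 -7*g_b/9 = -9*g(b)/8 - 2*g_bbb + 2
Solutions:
 g(b) = C1*exp(6^(1/3)*b*(28*6^(1/3)/(sqrt(4651257) + 2187)^(1/3) + (sqrt(4651257) + 2187)^(1/3))/72)*sin(2^(1/3)*3^(1/6)*b*(-3^(2/3)*(sqrt(4651257) + 2187)^(1/3) + 84*2^(1/3)/(sqrt(4651257) + 2187)^(1/3))/72) + C2*exp(6^(1/3)*b*(28*6^(1/3)/(sqrt(4651257) + 2187)^(1/3) + (sqrt(4651257) + 2187)^(1/3))/72)*cos(2^(1/3)*3^(1/6)*b*(-3^(2/3)*(sqrt(4651257) + 2187)^(1/3) + 84*2^(1/3)/(sqrt(4651257) + 2187)^(1/3))/72) + C3*exp(-6^(1/3)*b*(28*6^(1/3)/(sqrt(4651257) + 2187)^(1/3) + (sqrt(4651257) + 2187)^(1/3))/36) + 16/9


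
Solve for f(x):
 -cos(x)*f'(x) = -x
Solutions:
 f(x) = C1 + Integral(x/cos(x), x)


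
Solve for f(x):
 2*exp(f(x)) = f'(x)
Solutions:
 f(x) = log(-1/(C1 + 2*x))


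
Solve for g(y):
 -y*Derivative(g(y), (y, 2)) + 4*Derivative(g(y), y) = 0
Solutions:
 g(y) = C1 + C2*y^5


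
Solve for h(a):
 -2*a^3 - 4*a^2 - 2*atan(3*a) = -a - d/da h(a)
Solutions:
 h(a) = C1 + a^4/2 + 4*a^3/3 - a^2/2 + 2*a*atan(3*a) - log(9*a^2 + 1)/3


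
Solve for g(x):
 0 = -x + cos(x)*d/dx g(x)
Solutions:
 g(x) = C1 + Integral(x/cos(x), x)


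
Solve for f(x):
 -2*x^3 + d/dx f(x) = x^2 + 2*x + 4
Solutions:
 f(x) = C1 + x^4/2 + x^3/3 + x^2 + 4*x


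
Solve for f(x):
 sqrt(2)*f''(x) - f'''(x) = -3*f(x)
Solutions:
 f(x) = C1*exp(x*(-2^(2/3)*(4*sqrt(2) + 81 + sqrt(-32 + (4*sqrt(2) + 81)^2))^(1/3) - 4*2^(1/3)/(4*sqrt(2) + 81 + sqrt(-32 + (4*sqrt(2) + 81)^2))^(1/3) + 4*sqrt(2))/12)*sin(2^(1/3)*sqrt(3)*x*(-2^(1/3)*(4*sqrt(2) + 81 + sqrt(-32 + 729*(-3 - 4*sqrt(2)/27)^2))^(1/3) + 4/(4*sqrt(2) + 81 + sqrt(-32 + 729*(-3 - 4*sqrt(2)/27)^2))^(1/3))/12) + C2*exp(x*(-2^(2/3)*(4*sqrt(2) + 81 + sqrt(-32 + (4*sqrt(2) + 81)^2))^(1/3) - 4*2^(1/3)/(4*sqrt(2) + 81 + sqrt(-32 + (4*sqrt(2) + 81)^2))^(1/3) + 4*sqrt(2))/12)*cos(2^(1/3)*sqrt(3)*x*(-2^(1/3)*(4*sqrt(2) + 81 + sqrt(-32 + 729*(-3 - 4*sqrt(2)/27)^2))^(1/3) + 4/(4*sqrt(2) + 81 + sqrt(-32 + 729*(-3 - 4*sqrt(2)/27)^2))^(1/3))/12) + C3*exp(x*(4*2^(1/3)/(4*sqrt(2) + 81 + sqrt(-32 + (4*sqrt(2) + 81)^2))^(1/3) + 2*sqrt(2) + 2^(2/3)*(4*sqrt(2) + 81 + sqrt(-32 + (4*sqrt(2) + 81)^2))^(1/3))/6)


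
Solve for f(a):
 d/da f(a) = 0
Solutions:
 f(a) = C1


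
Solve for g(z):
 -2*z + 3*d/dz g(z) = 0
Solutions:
 g(z) = C1 + z^2/3


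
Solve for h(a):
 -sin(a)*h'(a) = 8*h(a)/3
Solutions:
 h(a) = C1*(cos(a) + 1)^(4/3)/(cos(a) - 1)^(4/3)


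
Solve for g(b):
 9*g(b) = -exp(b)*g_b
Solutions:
 g(b) = C1*exp(9*exp(-b))


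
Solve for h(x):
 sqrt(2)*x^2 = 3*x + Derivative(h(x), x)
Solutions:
 h(x) = C1 + sqrt(2)*x^3/3 - 3*x^2/2


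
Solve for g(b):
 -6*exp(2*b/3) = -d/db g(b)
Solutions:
 g(b) = C1 + 9*exp(2*b/3)


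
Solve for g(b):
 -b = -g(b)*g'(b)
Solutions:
 g(b) = -sqrt(C1 + b^2)
 g(b) = sqrt(C1 + b^2)


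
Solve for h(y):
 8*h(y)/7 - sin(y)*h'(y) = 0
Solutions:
 h(y) = C1*(cos(y) - 1)^(4/7)/(cos(y) + 1)^(4/7)


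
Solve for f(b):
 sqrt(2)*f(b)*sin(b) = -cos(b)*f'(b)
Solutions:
 f(b) = C1*cos(b)^(sqrt(2))


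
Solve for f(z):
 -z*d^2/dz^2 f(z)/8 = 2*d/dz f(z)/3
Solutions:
 f(z) = C1 + C2/z^(13/3)


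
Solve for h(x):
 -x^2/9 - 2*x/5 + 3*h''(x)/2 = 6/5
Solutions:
 h(x) = C1 + C2*x + x^4/162 + 2*x^3/45 + 2*x^2/5


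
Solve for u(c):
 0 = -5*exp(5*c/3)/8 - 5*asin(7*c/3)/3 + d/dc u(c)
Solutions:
 u(c) = C1 + 5*c*asin(7*c/3)/3 + 5*sqrt(9 - 49*c^2)/21 + 3*exp(5*c/3)/8


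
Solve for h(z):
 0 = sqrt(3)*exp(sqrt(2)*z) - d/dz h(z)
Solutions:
 h(z) = C1 + sqrt(6)*exp(sqrt(2)*z)/2


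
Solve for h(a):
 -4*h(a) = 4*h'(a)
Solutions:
 h(a) = C1*exp(-a)


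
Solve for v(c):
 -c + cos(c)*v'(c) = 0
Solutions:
 v(c) = C1 + Integral(c/cos(c), c)


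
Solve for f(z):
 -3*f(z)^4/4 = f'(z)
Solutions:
 f(z) = 2^(2/3)*(1/(C1 + 9*z))^(1/3)
 f(z) = (-6^(2/3) - 3*2^(2/3)*3^(1/6)*I)*(1/(C1 + 3*z))^(1/3)/6
 f(z) = (-6^(2/3) + 3*2^(2/3)*3^(1/6)*I)*(1/(C1 + 3*z))^(1/3)/6


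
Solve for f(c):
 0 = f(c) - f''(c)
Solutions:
 f(c) = C1*exp(-c) + C2*exp(c)


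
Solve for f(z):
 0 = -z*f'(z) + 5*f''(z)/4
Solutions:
 f(z) = C1 + C2*erfi(sqrt(10)*z/5)


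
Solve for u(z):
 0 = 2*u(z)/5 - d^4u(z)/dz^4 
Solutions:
 u(z) = C1*exp(-2^(1/4)*5^(3/4)*z/5) + C2*exp(2^(1/4)*5^(3/4)*z/5) + C3*sin(2^(1/4)*5^(3/4)*z/5) + C4*cos(2^(1/4)*5^(3/4)*z/5)


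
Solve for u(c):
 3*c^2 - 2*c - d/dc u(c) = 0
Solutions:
 u(c) = C1 + c^3 - c^2


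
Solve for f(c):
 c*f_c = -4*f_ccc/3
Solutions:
 f(c) = C1 + Integral(C2*airyai(-6^(1/3)*c/2) + C3*airybi(-6^(1/3)*c/2), c)


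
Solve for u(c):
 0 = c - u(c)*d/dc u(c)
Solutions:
 u(c) = -sqrt(C1 + c^2)
 u(c) = sqrt(C1 + c^2)


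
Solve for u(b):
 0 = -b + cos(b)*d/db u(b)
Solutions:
 u(b) = C1 + Integral(b/cos(b), b)


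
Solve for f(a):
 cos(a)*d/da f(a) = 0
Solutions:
 f(a) = C1


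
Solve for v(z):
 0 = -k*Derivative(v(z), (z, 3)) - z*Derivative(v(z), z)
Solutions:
 v(z) = C1 + Integral(C2*airyai(z*(-1/k)^(1/3)) + C3*airybi(z*(-1/k)^(1/3)), z)


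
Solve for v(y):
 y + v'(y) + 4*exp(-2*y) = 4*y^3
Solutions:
 v(y) = C1 + y^4 - y^2/2 + 2*exp(-2*y)


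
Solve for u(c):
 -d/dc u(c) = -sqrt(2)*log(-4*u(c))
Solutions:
 -sqrt(2)*Integral(1/(log(-_y) + 2*log(2)), (_y, u(c)))/2 = C1 - c


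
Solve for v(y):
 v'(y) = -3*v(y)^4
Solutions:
 v(y) = (-3^(2/3) - 3*3^(1/6)*I)*(1/(C1 + 3*y))^(1/3)/6
 v(y) = (-3^(2/3) + 3*3^(1/6)*I)*(1/(C1 + 3*y))^(1/3)/6
 v(y) = (1/(C1 + 9*y))^(1/3)


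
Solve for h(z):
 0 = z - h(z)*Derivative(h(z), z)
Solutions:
 h(z) = -sqrt(C1 + z^2)
 h(z) = sqrt(C1 + z^2)


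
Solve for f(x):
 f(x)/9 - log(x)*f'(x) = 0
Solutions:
 f(x) = C1*exp(li(x)/9)


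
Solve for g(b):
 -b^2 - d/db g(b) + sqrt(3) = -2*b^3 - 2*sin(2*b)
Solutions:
 g(b) = C1 + b^4/2 - b^3/3 + sqrt(3)*b - cos(2*b)


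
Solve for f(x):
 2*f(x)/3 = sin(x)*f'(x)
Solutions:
 f(x) = C1*(cos(x) - 1)^(1/3)/(cos(x) + 1)^(1/3)


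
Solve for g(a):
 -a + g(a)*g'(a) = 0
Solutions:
 g(a) = -sqrt(C1 + a^2)
 g(a) = sqrt(C1 + a^2)


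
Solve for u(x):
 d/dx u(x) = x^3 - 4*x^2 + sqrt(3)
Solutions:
 u(x) = C1 + x^4/4 - 4*x^3/3 + sqrt(3)*x


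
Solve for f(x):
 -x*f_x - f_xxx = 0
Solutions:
 f(x) = C1 + Integral(C2*airyai(-x) + C3*airybi(-x), x)


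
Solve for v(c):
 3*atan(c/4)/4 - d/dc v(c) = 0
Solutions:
 v(c) = C1 + 3*c*atan(c/4)/4 - 3*log(c^2 + 16)/2


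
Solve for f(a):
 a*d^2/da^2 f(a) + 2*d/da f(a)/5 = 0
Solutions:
 f(a) = C1 + C2*a^(3/5)


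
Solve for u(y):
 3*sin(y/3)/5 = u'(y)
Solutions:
 u(y) = C1 - 9*cos(y/3)/5


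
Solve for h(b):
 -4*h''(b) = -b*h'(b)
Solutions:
 h(b) = C1 + C2*erfi(sqrt(2)*b/4)


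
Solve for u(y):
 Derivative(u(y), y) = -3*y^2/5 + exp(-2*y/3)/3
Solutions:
 u(y) = C1 - y^3/5 - exp(-2*y/3)/2


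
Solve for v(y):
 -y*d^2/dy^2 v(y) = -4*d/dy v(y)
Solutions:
 v(y) = C1 + C2*y^5


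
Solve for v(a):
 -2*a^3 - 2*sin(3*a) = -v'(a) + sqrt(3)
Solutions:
 v(a) = C1 + a^4/2 + sqrt(3)*a - 2*cos(3*a)/3


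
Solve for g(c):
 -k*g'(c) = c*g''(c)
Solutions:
 g(c) = C1 + c^(1 - re(k))*(C2*sin(log(c)*Abs(im(k))) + C3*cos(log(c)*im(k)))


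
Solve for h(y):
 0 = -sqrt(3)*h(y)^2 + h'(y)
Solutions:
 h(y) = -1/(C1 + sqrt(3)*y)


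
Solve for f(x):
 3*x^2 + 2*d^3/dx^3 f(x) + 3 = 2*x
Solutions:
 f(x) = C1 + C2*x + C3*x^2 - x^5/40 + x^4/24 - x^3/4


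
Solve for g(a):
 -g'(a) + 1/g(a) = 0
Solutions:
 g(a) = -sqrt(C1 + 2*a)
 g(a) = sqrt(C1 + 2*a)


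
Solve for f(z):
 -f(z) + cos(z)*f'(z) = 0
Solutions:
 f(z) = C1*sqrt(sin(z) + 1)/sqrt(sin(z) - 1)


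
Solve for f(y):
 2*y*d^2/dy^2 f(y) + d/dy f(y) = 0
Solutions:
 f(y) = C1 + C2*sqrt(y)


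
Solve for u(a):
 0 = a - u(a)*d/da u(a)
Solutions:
 u(a) = -sqrt(C1 + a^2)
 u(a) = sqrt(C1 + a^2)


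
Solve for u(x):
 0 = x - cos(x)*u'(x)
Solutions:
 u(x) = C1 + Integral(x/cos(x), x)


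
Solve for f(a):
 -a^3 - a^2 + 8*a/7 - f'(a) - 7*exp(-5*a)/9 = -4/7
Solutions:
 f(a) = C1 - a^4/4 - a^3/3 + 4*a^2/7 + 4*a/7 + 7*exp(-5*a)/45


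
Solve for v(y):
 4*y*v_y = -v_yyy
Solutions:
 v(y) = C1 + Integral(C2*airyai(-2^(2/3)*y) + C3*airybi(-2^(2/3)*y), y)


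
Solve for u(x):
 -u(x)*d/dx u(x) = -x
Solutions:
 u(x) = -sqrt(C1 + x^2)
 u(x) = sqrt(C1 + x^2)


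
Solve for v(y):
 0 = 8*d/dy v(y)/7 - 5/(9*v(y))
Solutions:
 v(y) = -sqrt(C1 + 35*y)/6
 v(y) = sqrt(C1 + 35*y)/6


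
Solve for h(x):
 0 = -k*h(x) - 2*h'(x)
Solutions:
 h(x) = C1*exp(-k*x/2)


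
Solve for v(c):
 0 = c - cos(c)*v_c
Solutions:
 v(c) = C1 + Integral(c/cos(c), c)


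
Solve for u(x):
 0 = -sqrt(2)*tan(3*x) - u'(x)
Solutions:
 u(x) = C1 + sqrt(2)*log(cos(3*x))/3


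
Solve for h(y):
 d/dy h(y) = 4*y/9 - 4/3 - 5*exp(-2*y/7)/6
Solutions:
 h(y) = C1 + 2*y^2/9 - 4*y/3 + 35*exp(-2*y/7)/12


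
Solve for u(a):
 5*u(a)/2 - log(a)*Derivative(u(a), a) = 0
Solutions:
 u(a) = C1*exp(5*li(a)/2)


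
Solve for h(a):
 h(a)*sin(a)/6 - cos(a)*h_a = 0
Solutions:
 h(a) = C1/cos(a)^(1/6)


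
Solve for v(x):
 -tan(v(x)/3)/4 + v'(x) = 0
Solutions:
 v(x) = -3*asin(C1*exp(x/12)) + 3*pi
 v(x) = 3*asin(C1*exp(x/12))


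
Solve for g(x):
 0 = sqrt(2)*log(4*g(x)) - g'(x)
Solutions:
 -sqrt(2)*Integral(1/(log(_y) + 2*log(2)), (_y, g(x)))/2 = C1 - x


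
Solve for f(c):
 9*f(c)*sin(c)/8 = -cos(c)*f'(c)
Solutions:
 f(c) = C1*cos(c)^(9/8)


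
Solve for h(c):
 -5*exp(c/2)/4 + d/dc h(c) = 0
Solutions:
 h(c) = C1 + 5*exp(c/2)/2


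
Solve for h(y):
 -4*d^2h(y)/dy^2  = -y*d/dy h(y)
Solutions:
 h(y) = C1 + C2*erfi(sqrt(2)*y/4)


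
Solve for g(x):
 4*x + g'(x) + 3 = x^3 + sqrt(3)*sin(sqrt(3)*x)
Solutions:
 g(x) = C1 + x^4/4 - 2*x^2 - 3*x - cos(sqrt(3)*x)


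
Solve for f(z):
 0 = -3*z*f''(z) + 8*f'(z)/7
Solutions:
 f(z) = C1 + C2*z^(29/21)


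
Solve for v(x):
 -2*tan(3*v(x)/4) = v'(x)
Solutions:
 v(x) = -4*asin(C1*exp(-3*x/2))/3 + 4*pi/3
 v(x) = 4*asin(C1*exp(-3*x/2))/3


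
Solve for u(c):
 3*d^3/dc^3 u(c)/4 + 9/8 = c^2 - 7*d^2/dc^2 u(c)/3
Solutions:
 u(c) = C1 + C2*c + C3*exp(-28*c/9) + c^4/28 - 9*c^3/196 - 135*c^2/686


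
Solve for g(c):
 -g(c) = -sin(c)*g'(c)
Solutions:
 g(c) = C1*sqrt(cos(c) - 1)/sqrt(cos(c) + 1)


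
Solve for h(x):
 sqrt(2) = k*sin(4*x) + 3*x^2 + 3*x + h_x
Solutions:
 h(x) = C1 + k*cos(4*x)/4 - x^3 - 3*x^2/2 + sqrt(2)*x


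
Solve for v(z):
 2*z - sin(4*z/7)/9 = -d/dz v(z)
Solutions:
 v(z) = C1 - z^2 - 7*cos(4*z/7)/36


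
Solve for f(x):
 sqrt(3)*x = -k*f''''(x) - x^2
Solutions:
 f(x) = C1 + C2*x + C3*x^2 + C4*x^3 - x^6/(360*k) - sqrt(3)*x^5/(120*k)


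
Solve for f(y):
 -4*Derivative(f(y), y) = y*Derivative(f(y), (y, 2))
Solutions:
 f(y) = C1 + C2/y^3


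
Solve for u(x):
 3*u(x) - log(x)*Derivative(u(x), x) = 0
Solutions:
 u(x) = C1*exp(3*li(x))


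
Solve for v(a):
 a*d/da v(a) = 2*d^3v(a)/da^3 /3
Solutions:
 v(a) = C1 + Integral(C2*airyai(2^(2/3)*3^(1/3)*a/2) + C3*airybi(2^(2/3)*3^(1/3)*a/2), a)


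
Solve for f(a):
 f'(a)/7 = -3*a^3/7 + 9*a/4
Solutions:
 f(a) = C1 - 3*a^4/4 + 63*a^2/8


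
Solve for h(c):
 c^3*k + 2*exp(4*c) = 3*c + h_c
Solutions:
 h(c) = C1 + c^4*k/4 - 3*c^2/2 + exp(4*c)/2


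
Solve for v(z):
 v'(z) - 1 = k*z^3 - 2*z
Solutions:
 v(z) = C1 + k*z^4/4 - z^2 + z


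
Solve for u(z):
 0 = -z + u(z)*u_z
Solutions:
 u(z) = -sqrt(C1 + z^2)
 u(z) = sqrt(C1 + z^2)


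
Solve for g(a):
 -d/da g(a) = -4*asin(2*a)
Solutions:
 g(a) = C1 + 4*a*asin(2*a) + 2*sqrt(1 - 4*a^2)


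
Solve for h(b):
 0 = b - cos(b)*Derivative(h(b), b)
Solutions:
 h(b) = C1 + Integral(b/cos(b), b)


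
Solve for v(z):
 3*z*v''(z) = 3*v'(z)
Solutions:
 v(z) = C1 + C2*z^2


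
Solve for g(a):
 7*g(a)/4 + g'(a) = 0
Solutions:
 g(a) = C1*exp(-7*a/4)


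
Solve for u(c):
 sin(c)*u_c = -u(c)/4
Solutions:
 u(c) = C1*(cos(c) + 1)^(1/8)/(cos(c) - 1)^(1/8)


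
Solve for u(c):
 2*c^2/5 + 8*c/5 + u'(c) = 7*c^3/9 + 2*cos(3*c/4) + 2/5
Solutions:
 u(c) = C1 + 7*c^4/36 - 2*c^3/15 - 4*c^2/5 + 2*c/5 + 8*sin(3*c/4)/3


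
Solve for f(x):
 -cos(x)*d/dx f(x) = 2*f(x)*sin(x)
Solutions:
 f(x) = C1*cos(x)^2


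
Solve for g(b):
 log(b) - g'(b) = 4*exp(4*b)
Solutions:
 g(b) = C1 + b*log(b) - b - exp(4*b)


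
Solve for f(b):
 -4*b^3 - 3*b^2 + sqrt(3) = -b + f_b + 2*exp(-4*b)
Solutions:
 f(b) = C1 - b^4 - b^3 + b^2/2 + sqrt(3)*b + exp(-4*b)/2


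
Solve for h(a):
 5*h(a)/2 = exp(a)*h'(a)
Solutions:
 h(a) = C1*exp(-5*exp(-a)/2)


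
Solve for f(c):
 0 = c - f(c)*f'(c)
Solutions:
 f(c) = -sqrt(C1 + c^2)
 f(c) = sqrt(C1 + c^2)


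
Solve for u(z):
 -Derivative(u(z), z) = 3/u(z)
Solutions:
 u(z) = -sqrt(C1 - 6*z)
 u(z) = sqrt(C1 - 6*z)


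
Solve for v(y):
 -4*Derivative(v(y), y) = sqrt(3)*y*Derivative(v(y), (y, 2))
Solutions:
 v(y) = C1 + C2*y^(1 - 4*sqrt(3)/3)


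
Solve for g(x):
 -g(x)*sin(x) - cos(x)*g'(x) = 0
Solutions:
 g(x) = C1*cos(x)


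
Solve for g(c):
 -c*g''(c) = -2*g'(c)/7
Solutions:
 g(c) = C1 + C2*c^(9/7)


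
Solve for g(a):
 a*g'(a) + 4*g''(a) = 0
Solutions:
 g(a) = C1 + C2*erf(sqrt(2)*a/4)


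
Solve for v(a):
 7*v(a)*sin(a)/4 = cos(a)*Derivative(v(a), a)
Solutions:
 v(a) = C1/cos(a)^(7/4)


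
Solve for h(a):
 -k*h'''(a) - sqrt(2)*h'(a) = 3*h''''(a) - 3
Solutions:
 h(a) = C1 + C2*exp(-a*(2*2^(1/3)*k^2/(2*k^3 + sqrt(-4*k^6 + (2*k^3 + 243*sqrt(2))^2) + 243*sqrt(2))^(1/3) + 2*k + 2^(2/3)*(2*k^3 + sqrt(-4*k^6 + (2*k^3 + 243*sqrt(2))^2) + 243*sqrt(2))^(1/3))/18) + C3*exp(a*(-8*2^(1/3)*k^2/((-1 + sqrt(3)*I)*(2*k^3 + sqrt(-4*k^6 + (2*k^3 + 243*sqrt(2))^2) + 243*sqrt(2))^(1/3)) - 4*k + 2^(2/3)*(2*k^3 + sqrt(-4*k^6 + (2*k^3 + 243*sqrt(2))^2) + 243*sqrt(2))^(1/3) - 2^(2/3)*sqrt(3)*I*(2*k^3 + sqrt(-4*k^6 + (2*k^3 + 243*sqrt(2))^2) + 243*sqrt(2))^(1/3))/36) + C4*exp(a*(8*2^(1/3)*k^2/((1 + sqrt(3)*I)*(2*k^3 + sqrt(-4*k^6 + (2*k^3 + 243*sqrt(2))^2) + 243*sqrt(2))^(1/3)) - 4*k + 2^(2/3)*(2*k^3 + sqrt(-4*k^6 + (2*k^3 + 243*sqrt(2))^2) + 243*sqrt(2))^(1/3) + 2^(2/3)*sqrt(3)*I*(2*k^3 + sqrt(-4*k^6 + (2*k^3 + 243*sqrt(2))^2) + 243*sqrt(2))^(1/3))/36) + 3*sqrt(2)*a/2


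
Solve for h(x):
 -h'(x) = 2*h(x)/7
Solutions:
 h(x) = C1*exp(-2*x/7)


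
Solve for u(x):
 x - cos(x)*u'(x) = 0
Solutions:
 u(x) = C1 + Integral(x/cos(x), x)


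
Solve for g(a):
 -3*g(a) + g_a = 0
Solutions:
 g(a) = C1*exp(3*a)


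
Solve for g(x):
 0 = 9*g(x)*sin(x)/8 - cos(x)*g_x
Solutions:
 g(x) = C1/cos(x)^(9/8)


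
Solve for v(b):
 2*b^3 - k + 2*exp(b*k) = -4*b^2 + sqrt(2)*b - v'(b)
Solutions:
 v(b) = C1 - b^4/2 - 4*b^3/3 + sqrt(2)*b^2/2 + b*k - 2*exp(b*k)/k


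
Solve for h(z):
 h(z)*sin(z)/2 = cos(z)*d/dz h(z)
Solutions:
 h(z) = C1/sqrt(cos(z))


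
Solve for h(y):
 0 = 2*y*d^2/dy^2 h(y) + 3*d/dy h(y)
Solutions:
 h(y) = C1 + C2/sqrt(y)


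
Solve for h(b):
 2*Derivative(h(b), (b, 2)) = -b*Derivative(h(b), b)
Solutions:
 h(b) = C1 + C2*erf(b/2)


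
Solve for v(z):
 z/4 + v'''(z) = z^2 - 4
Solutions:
 v(z) = C1 + C2*z + C3*z^2 + z^5/60 - z^4/96 - 2*z^3/3


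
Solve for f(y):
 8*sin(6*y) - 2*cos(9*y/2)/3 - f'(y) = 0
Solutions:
 f(y) = C1 - 4*sin(9*y/2)/27 - 4*cos(6*y)/3


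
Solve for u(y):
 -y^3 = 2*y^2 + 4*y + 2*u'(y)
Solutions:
 u(y) = C1 - y^4/8 - y^3/3 - y^2


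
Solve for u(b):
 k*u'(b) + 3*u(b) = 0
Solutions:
 u(b) = C1*exp(-3*b/k)


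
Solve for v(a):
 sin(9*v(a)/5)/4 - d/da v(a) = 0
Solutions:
 -a/4 + 5*log(cos(9*v(a)/5) - 1)/18 - 5*log(cos(9*v(a)/5) + 1)/18 = C1


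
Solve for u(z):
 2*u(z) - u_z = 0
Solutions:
 u(z) = C1*exp(2*z)


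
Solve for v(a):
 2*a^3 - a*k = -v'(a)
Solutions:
 v(a) = C1 - a^4/2 + a^2*k/2


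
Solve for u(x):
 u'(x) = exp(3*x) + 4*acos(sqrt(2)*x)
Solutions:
 u(x) = C1 + 4*x*acos(sqrt(2)*x) - 2*sqrt(2)*sqrt(1 - 2*x^2) + exp(3*x)/3


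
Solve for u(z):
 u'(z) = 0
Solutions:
 u(z) = C1


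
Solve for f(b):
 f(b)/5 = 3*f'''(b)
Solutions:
 f(b) = C3*exp(15^(2/3)*b/15) + (C1*sin(3^(1/6)*5^(2/3)*b/10) + C2*cos(3^(1/6)*5^(2/3)*b/10))*exp(-15^(2/3)*b/30)


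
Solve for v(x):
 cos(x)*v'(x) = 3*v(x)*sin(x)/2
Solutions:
 v(x) = C1/cos(x)^(3/2)


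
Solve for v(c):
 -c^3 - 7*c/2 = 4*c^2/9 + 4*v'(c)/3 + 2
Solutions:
 v(c) = C1 - 3*c^4/16 - c^3/9 - 21*c^2/16 - 3*c/2


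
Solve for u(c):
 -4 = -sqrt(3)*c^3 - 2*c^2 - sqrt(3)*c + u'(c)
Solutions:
 u(c) = C1 + sqrt(3)*c^4/4 + 2*c^3/3 + sqrt(3)*c^2/2 - 4*c


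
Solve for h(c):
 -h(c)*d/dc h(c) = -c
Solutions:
 h(c) = -sqrt(C1 + c^2)
 h(c) = sqrt(C1 + c^2)


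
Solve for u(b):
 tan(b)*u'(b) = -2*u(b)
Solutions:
 u(b) = C1/sin(b)^2


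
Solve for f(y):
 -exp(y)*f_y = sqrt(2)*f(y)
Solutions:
 f(y) = C1*exp(sqrt(2)*exp(-y))


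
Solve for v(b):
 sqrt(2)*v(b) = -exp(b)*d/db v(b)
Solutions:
 v(b) = C1*exp(sqrt(2)*exp(-b))


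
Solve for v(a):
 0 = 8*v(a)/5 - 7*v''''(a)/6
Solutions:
 v(a) = C1*exp(-2*3^(1/4)*35^(3/4)*a/35) + C2*exp(2*3^(1/4)*35^(3/4)*a/35) + C3*sin(2*3^(1/4)*35^(3/4)*a/35) + C4*cos(2*3^(1/4)*35^(3/4)*a/35)


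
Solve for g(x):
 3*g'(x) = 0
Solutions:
 g(x) = C1


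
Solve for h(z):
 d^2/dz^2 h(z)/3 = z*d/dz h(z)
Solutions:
 h(z) = C1 + C2*erfi(sqrt(6)*z/2)


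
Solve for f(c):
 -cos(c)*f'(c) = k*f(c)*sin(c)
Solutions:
 f(c) = C1*exp(k*log(cos(c)))


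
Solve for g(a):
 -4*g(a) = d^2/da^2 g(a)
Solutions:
 g(a) = C1*sin(2*a) + C2*cos(2*a)


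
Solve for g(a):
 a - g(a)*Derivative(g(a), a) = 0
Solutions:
 g(a) = -sqrt(C1 + a^2)
 g(a) = sqrt(C1 + a^2)


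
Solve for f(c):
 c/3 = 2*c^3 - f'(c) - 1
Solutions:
 f(c) = C1 + c^4/2 - c^2/6 - c


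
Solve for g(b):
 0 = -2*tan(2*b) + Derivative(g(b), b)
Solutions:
 g(b) = C1 - log(cos(2*b))


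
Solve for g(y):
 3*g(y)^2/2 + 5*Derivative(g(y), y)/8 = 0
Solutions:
 g(y) = 5/(C1 + 12*y)


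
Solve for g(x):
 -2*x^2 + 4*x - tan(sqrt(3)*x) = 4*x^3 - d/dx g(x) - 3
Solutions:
 g(x) = C1 + x^4 + 2*x^3/3 - 2*x^2 - 3*x - sqrt(3)*log(cos(sqrt(3)*x))/3
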